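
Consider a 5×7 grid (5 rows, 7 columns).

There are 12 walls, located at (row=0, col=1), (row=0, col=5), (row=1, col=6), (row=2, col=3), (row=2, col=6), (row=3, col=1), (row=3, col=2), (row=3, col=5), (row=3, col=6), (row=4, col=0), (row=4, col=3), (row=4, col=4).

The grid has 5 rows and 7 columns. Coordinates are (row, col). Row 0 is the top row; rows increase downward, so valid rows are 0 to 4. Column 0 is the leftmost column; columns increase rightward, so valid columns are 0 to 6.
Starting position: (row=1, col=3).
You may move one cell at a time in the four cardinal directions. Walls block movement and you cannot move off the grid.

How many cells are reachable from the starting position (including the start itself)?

Answer: Reachable cells: 18

Derivation:
BFS flood-fill from (row=1, col=3):
  Distance 0: (row=1, col=3)
  Distance 1: (row=0, col=3), (row=1, col=2), (row=1, col=4)
  Distance 2: (row=0, col=2), (row=0, col=4), (row=1, col=1), (row=1, col=5), (row=2, col=2), (row=2, col=4)
  Distance 3: (row=1, col=0), (row=2, col=1), (row=2, col=5), (row=3, col=4)
  Distance 4: (row=0, col=0), (row=2, col=0), (row=3, col=3)
  Distance 5: (row=3, col=0)
Total reachable: 18 (grid has 23 open cells total)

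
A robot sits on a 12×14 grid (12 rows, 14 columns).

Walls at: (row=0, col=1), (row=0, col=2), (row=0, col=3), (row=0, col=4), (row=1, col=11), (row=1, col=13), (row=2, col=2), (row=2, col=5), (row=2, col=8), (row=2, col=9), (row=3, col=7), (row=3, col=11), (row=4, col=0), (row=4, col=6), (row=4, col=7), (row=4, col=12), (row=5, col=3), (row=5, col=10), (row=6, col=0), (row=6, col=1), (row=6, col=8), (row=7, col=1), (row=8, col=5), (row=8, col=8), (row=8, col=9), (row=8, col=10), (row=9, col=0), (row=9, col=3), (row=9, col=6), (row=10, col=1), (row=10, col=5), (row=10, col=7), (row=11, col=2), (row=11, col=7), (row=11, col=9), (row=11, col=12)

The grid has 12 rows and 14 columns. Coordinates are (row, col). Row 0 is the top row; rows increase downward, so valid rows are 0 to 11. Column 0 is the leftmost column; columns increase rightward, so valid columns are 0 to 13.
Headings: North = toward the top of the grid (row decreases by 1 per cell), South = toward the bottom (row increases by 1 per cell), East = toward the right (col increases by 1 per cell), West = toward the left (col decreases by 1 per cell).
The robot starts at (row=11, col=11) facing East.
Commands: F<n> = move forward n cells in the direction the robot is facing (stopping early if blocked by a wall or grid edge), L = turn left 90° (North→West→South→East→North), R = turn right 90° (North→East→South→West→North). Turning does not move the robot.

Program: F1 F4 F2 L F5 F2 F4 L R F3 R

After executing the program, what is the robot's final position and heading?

Start: (row=11, col=11), facing East
  F1: move forward 0/1 (blocked), now at (row=11, col=11)
  F4: move forward 0/4 (blocked), now at (row=11, col=11)
  F2: move forward 0/2 (blocked), now at (row=11, col=11)
  L: turn left, now facing North
  F5: move forward 5, now at (row=6, col=11)
  F2: move forward 2, now at (row=4, col=11)
  F4: move forward 0/4 (blocked), now at (row=4, col=11)
  L: turn left, now facing West
  R: turn right, now facing North
  F3: move forward 0/3 (blocked), now at (row=4, col=11)
  R: turn right, now facing East
Final: (row=4, col=11), facing East

Answer: Final position: (row=4, col=11), facing East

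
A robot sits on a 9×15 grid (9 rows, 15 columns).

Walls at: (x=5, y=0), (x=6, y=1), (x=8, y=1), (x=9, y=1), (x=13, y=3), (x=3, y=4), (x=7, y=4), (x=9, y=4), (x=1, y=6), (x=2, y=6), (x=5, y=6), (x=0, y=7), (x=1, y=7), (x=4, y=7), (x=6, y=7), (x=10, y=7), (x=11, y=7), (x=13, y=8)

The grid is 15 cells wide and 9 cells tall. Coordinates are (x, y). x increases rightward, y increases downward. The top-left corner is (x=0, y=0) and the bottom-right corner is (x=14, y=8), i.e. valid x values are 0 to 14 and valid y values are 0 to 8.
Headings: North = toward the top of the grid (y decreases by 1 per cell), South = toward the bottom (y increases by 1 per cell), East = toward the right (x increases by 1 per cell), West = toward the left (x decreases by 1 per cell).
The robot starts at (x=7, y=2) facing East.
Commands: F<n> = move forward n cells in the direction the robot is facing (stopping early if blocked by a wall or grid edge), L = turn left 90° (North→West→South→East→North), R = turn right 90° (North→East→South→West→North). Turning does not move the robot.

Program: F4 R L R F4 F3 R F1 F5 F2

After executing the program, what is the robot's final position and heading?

Start: (x=7, y=2), facing East
  F4: move forward 4, now at (x=11, y=2)
  R: turn right, now facing South
  L: turn left, now facing East
  R: turn right, now facing South
  F4: move forward 4, now at (x=11, y=6)
  F3: move forward 0/3 (blocked), now at (x=11, y=6)
  R: turn right, now facing West
  F1: move forward 1, now at (x=10, y=6)
  F5: move forward 4/5 (blocked), now at (x=6, y=6)
  F2: move forward 0/2 (blocked), now at (x=6, y=6)
Final: (x=6, y=6), facing West

Answer: Final position: (x=6, y=6), facing West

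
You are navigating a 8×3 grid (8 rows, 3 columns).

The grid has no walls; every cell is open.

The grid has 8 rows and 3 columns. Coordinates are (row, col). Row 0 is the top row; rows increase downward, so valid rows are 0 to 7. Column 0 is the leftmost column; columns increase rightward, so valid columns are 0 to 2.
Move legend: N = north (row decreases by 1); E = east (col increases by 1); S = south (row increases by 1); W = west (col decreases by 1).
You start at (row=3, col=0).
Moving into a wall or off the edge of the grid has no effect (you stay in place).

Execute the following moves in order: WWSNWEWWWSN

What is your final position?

Answer: Final position: (row=3, col=0)

Derivation:
Start: (row=3, col=0)
  W (west): blocked, stay at (row=3, col=0)
  W (west): blocked, stay at (row=3, col=0)
  S (south): (row=3, col=0) -> (row=4, col=0)
  N (north): (row=4, col=0) -> (row=3, col=0)
  W (west): blocked, stay at (row=3, col=0)
  E (east): (row=3, col=0) -> (row=3, col=1)
  W (west): (row=3, col=1) -> (row=3, col=0)
  W (west): blocked, stay at (row=3, col=0)
  W (west): blocked, stay at (row=3, col=0)
  S (south): (row=3, col=0) -> (row=4, col=0)
  N (north): (row=4, col=0) -> (row=3, col=0)
Final: (row=3, col=0)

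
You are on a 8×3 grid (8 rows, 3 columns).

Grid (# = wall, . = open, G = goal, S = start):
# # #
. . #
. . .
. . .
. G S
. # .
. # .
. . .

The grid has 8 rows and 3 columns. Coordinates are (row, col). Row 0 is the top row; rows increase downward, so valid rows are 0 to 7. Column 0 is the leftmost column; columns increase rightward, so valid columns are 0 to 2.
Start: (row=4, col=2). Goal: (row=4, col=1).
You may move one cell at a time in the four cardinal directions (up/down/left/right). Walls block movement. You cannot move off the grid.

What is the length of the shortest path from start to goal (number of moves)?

Answer: Shortest path length: 1

Derivation:
BFS from (row=4, col=2) until reaching (row=4, col=1):
  Distance 0: (row=4, col=2)
  Distance 1: (row=3, col=2), (row=4, col=1), (row=5, col=2)  <- goal reached here
One shortest path (1 moves): (row=4, col=2) -> (row=4, col=1)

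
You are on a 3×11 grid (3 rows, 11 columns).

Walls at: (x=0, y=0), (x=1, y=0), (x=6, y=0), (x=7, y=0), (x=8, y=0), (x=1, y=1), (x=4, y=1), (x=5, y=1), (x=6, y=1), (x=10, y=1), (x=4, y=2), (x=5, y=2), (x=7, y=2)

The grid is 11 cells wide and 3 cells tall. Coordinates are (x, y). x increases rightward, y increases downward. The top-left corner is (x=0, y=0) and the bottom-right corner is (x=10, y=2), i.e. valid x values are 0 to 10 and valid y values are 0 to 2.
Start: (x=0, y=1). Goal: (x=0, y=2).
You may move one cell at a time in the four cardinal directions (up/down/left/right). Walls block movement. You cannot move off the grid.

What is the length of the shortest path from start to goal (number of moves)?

Answer: Shortest path length: 1

Derivation:
BFS from (x=0, y=1) until reaching (x=0, y=2):
  Distance 0: (x=0, y=1)
  Distance 1: (x=0, y=2)  <- goal reached here
One shortest path (1 moves): (x=0, y=1) -> (x=0, y=2)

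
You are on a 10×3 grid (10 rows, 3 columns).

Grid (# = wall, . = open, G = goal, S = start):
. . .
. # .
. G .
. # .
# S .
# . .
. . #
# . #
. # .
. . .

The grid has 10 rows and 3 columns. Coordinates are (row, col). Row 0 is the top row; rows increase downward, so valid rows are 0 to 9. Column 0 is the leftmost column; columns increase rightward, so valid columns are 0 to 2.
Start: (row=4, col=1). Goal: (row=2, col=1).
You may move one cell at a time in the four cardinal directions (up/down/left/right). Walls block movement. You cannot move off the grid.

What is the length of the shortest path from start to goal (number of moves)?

BFS from (row=4, col=1) until reaching (row=2, col=1):
  Distance 0: (row=4, col=1)
  Distance 1: (row=4, col=2), (row=5, col=1)
  Distance 2: (row=3, col=2), (row=5, col=2), (row=6, col=1)
  Distance 3: (row=2, col=2), (row=6, col=0), (row=7, col=1)
  Distance 4: (row=1, col=2), (row=2, col=1)  <- goal reached here
One shortest path (4 moves): (row=4, col=1) -> (row=4, col=2) -> (row=3, col=2) -> (row=2, col=2) -> (row=2, col=1)

Answer: Shortest path length: 4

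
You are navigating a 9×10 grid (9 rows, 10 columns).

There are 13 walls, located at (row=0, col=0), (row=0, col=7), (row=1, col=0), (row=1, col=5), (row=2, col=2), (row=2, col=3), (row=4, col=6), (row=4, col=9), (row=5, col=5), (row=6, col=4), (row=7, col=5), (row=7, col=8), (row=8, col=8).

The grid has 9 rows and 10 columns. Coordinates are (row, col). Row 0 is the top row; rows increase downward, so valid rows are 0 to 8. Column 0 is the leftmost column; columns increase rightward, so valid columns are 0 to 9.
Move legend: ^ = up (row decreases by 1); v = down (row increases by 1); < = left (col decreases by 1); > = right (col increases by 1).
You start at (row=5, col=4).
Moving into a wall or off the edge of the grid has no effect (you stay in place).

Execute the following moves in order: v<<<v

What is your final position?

Answer: Final position: (row=6, col=1)

Derivation:
Start: (row=5, col=4)
  v (down): blocked, stay at (row=5, col=4)
  < (left): (row=5, col=4) -> (row=5, col=3)
  < (left): (row=5, col=3) -> (row=5, col=2)
  < (left): (row=5, col=2) -> (row=5, col=1)
  v (down): (row=5, col=1) -> (row=6, col=1)
Final: (row=6, col=1)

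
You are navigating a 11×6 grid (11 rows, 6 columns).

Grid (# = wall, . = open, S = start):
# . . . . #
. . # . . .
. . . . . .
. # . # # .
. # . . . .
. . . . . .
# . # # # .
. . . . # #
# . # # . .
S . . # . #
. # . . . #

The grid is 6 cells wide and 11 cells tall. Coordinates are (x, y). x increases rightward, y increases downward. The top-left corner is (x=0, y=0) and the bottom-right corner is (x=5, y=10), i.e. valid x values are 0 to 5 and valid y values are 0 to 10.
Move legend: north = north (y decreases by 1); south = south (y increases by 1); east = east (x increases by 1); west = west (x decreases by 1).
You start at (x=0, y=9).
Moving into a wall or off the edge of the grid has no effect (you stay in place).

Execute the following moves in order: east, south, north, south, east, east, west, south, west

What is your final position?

Answer: Final position: (x=0, y=9)

Derivation:
Start: (x=0, y=9)
  east (east): (x=0, y=9) -> (x=1, y=9)
  south (south): blocked, stay at (x=1, y=9)
  north (north): (x=1, y=9) -> (x=1, y=8)
  south (south): (x=1, y=8) -> (x=1, y=9)
  east (east): (x=1, y=9) -> (x=2, y=9)
  east (east): blocked, stay at (x=2, y=9)
  west (west): (x=2, y=9) -> (x=1, y=9)
  south (south): blocked, stay at (x=1, y=9)
  west (west): (x=1, y=9) -> (x=0, y=9)
Final: (x=0, y=9)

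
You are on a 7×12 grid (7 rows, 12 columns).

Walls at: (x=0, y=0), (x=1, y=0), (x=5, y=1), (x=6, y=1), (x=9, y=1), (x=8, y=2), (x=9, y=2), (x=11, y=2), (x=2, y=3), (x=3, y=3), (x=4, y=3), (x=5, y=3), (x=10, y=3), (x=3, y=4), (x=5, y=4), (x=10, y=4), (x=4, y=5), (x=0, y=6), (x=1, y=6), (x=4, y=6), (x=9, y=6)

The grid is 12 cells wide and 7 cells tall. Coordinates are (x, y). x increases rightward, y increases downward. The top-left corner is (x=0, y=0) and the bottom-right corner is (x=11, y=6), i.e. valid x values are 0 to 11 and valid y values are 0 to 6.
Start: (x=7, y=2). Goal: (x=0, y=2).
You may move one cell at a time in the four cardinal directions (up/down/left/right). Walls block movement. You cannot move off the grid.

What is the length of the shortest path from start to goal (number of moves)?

BFS from (x=7, y=2) until reaching (x=0, y=2):
  Distance 0: (x=7, y=2)
  Distance 1: (x=7, y=1), (x=6, y=2), (x=7, y=3)
  Distance 2: (x=7, y=0), (x=8, y=1), (x=5, y=2), (x=6, y=3), (x=8, y=3), (x=7, y=4)
  Distance 3: (x=6, y=0), (x=8, y=0), (x=4, y=2), (x=9, y=3), (x=6, y=4), (x=8, y=4), (x=7, y=5)
  Distance 4: (x=5, y=0), (x=9, y=0), (x=4, y=1), (x=3, y=2), (x=9, y=4), (x=6, y=5), (x=8, y=5), (x=7, y=6)
  Distance 5: (x=4, y=0), (x=10, y=0), (x=3, y=1), (x=2, y=2), (x=5, y=5), (x=9, y=5), (x=6, y=6), (x=8, y=6)
  Distance 6: (x=3, y=0), (x=11, y=0), (x=2, y=1), (x=10, y=1), (x=1, y=2), (x=10, y=5), (x=5, y=6)
  Distance 7: (x=2, y=0), (x=1, y=1), (x=11, y=1), (x=0, y=2), (x=10, y=2), (x=1, y=3), (x=11, y=5), (x=10, y=6)  <- goal reached here
One shortest path (7 moves): (x=7, y=2) -> (x=6, y=2) -> (x=5, y=2) -> (x=4, y=2) -> (x=3, y=2) -> (x=2, y=2) -> (x=1, y=2) -> (x=0, y=2)

Answer: Shortest path length: 7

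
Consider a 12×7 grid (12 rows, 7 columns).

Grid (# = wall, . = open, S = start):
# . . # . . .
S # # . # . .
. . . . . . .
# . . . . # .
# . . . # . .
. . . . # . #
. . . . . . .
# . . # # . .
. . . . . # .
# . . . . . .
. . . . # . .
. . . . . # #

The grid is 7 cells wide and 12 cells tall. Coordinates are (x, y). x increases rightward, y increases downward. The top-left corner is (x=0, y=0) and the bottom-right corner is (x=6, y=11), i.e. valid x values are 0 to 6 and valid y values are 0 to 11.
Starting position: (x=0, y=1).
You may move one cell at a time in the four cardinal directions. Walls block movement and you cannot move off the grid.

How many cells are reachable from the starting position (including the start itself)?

BFS flood-fill from (x=0, y=1):
  Distance 0: (x=0, y=1)
  Distance 1: (x=0, y=2)
  Distance 2: (x=1, y=2)
  Distance 3: (x=2, y=2), (x=1, y=3)
  Distance 4: (x=3, y=2), (x=2, y=3), (x=1, y=4)
  Distance 5: (x=3, y=1), (x=4, y=2), (x=3, y=3), (x=2, y=4), (x=1, y=5)
  Distance 6: (x=5, y=2), (x=4, y=3), (x=3, y=4), (x=0, y=5), (x=2, y=5), (x=1, y=6)
  Distance 7: (x=5, y=1), (x=6, y=2), (x=3, y=5), (x=0, y=6), (x=2, y=6), (x=1, y=7)
  Distance 8: (x=5, y=0), (x=6, y=1), (x=6, y=3), (x=3, y=6), (x=2, y=7), (x=1, y=8)
  Distance 9: (x=4, y=0), (x=6, y=0), (x=6, y=4), (x=4, y=6), (x=0, y=8), (x=2, y=8), (x=1, y=9)
  Distance 10: (x=5, y=4), (x=5, y=6), (x=3, y=8), (x=2, y=9), (x=1, y=10)
  Distance 11: (x=5, y=5), (x=6, y=6), (x=5, y=7), (x=4, y=8), (x=3, y=9), (x=0, y=10), (x=2, y=10), (x=1, y=11)
  Distance 12: (x=6, y=7), (x=4, y=9), (x=3, y=10), (x=0, y=11), (x=2, y=11)
  Distance 13: (x=6, y=8), (x=5, y=9), (x=3, y=11)
  Distance 14: (x=6, y=9), (x=5, y=10), (x=4, y=11)
  Distance 15: (x=6, y=10)
Total reachable: 63 (grid has 65 open cells total)

Answer: Reachable cells: 63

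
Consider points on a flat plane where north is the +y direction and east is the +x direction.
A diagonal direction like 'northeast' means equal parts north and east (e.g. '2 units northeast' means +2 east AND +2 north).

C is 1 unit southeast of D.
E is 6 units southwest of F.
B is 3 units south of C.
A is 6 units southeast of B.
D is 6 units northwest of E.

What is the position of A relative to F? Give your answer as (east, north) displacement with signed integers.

Answer: A is at (east=-5, north=-10) relative to F.

Derivation:
Place F at the origin (east=0, north=0).
  E is 6 units southwest of F: delta (east=-6, north=-6); E at (east=-6, north=-6).
  D is 6 units northwest of E: delta (east=-6, north=+6); D at (east=-12, north=0).
  C is 1 unit southeast of D: delta (east=+1, north=-1); C at (east=-11, north=-1).
  B is 3 units south of C: delta (east=+0, north=-3); B at (east=-11, north=-4).
  A is 6 units southeast of B: delta (east=+6, north=-6); A at (east=-5, north=-10).
Therefore A relative to F: (east=-5, north=-10).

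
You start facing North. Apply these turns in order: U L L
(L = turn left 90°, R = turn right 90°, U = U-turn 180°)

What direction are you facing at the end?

Answer: Final heading: North

Derivation:
Start: North
  U (U-turn (180°)) -> South
  L (left (90° counter-clockwise)) -> East
  L (left (90° counter-clockwise)) -> North
Final: North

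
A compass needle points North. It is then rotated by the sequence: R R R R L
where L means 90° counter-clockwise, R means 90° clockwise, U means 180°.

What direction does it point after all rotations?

Start: North
  R (right (90° clockwise)) -> East
  R (right (90° clockwise)) -> South
  R (right (90° clockwise)) -> West
  R (right (90° clockwise)) -> North
  L (left (90° counter-clockwise)) -> West
Final: West

Answer: Final heading: West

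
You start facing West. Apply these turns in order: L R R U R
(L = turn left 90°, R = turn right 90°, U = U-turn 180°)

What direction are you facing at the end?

Answer: Final heading: West

Derivation:
Start: West
  L (left (90° counter-clockwise)) -> South
  R (right (90° clockwise)) -> West
  R (right (90° clockwise)) -> North
  U (U-turn (180°)) -> South
  R (right (90° clockwise)) -> West
Final: West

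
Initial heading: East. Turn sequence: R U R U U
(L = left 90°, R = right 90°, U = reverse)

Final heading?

Answer: Final heading: East

Derivation:
Start: East
  R (right (90° clockwise)) -> South
  U (U-turn (180°)) -> North
  R (right (90° clockwise)) -> East
  U (U-turn (180°)) -> West
  U (U-turn (180°)) -> East
Final: East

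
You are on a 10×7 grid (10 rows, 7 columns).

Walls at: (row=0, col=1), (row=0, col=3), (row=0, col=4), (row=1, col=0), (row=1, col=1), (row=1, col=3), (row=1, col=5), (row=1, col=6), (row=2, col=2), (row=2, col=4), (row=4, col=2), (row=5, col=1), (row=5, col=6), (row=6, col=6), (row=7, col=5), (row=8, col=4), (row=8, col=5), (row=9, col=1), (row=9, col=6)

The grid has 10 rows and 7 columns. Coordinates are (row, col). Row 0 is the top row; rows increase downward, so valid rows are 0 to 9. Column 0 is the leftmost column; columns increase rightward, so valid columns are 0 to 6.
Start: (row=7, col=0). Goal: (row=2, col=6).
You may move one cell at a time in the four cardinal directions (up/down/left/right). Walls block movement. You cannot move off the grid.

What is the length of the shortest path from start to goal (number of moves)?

BFS from (row=7, col=0) until reaching (row=2, col=6):
  Distance 0: (row=7, col=0)
  Distance 1: (row=6, col=0), (row=7, col=1), (row=8, col=0)
  Distance 2: (row=5, col=0), (row=6, col=1), (row=7, col=2), (row=8, col=1), (row=9, col=0)
  Distance 3: (row=4, col=0), (row=6, col=2), (row=7, col=3), (row=8, col=2)
  Distance 4: (row=3, col=0), (row=4, col=1), (row=5, col=2), (row=6, col=3), (row=7, col=4), (row=8, col=3), (row=9, col=2)
  Distance 5: (row=2, col=0), (row=3, col=1), (row=5, col=3), (row=6, col=4), (row=9, col=3)
  Distance 6: (row=2, col=1), (row=3, col=2), (row=4, col=3), (row=5, col=4), (row=6, col=5), (row=9, col=4)
  Distance 7: (row=3, col=3), (row=4, col=4), (row=5, col=5), (row=9, col=5)
  Distance 8: (row=2, col=3), (row=3, col=4), (row=4, col=5)
  Distance 9: (row=3, col=5), (row=4, col=6)
  Distance 10: (row=2, col=5), (row=3, col=6)
  Distance 11: (row=2, col=6)  <- goal reached here
One shortest path (11 moves): (row=7, col=0) -> (row=7, col=1) -> (row=7, col=2) -> (row=7, col=3) -> (row=7, col=4) -> (row=6, col=4) -> (row=6, col=5) -> (row=5, col=5) -> (row=4, col=5) -> (row=4, col=6) -> (row=3, col=6) -> (row=2, col=6)

Answer: Shortest path length: 11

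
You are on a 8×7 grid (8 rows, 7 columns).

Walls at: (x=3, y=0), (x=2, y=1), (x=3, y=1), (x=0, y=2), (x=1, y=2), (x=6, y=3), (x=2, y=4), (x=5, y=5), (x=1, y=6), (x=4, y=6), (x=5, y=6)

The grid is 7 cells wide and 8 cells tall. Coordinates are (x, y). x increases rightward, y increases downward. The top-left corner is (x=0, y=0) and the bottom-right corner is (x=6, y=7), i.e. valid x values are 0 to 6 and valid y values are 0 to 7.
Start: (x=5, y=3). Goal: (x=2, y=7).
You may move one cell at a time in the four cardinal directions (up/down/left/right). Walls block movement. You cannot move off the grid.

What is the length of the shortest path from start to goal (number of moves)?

BFS from (x=5, y=3) until reaching (x=2, y=7):
  Distance 0: (x=5, y=3)
  Distance 1: (x=5, y=2), (x=4, y=3), (x=5, y=4)
  Distance 2: (x=5, y=1), (x=4, y=2), (x=6, y=2), (x=3, y=3), (x=4, y=4), (x=6, y=4)
  Distance 3: (x=5, y=0), (x=4, y=1), (x=6, y=1), (x=3, y=2), (x=2, y=3), (x=3, y=4), (x=4, y=5), (x=6, y=5)
  Distance 4: (x=4, y=0), (x=6, y=0), (x=2, y=2), (x=1, y=3), (x=3, y=5), (x=6, y=6)
  Distance 5: (x=0, y=3), (x=1, y=4), (x=2, y=5), (x=3, y=6), (x=6, y=7)
  Distance 6: (x=0, y=4), (x=1, y=5), (x=2, y=6), (x=3, y=7), (x=5, y=7)
  Distance 7: (x=0, y=5), (x=2, y=7), (x=4, y=7)  <- goal reached here
One shortest path (7 moves): (x=5, y=3) -> (x=4, y=3) -> (x=3, y=3) -> (x=3, y=4) -> (x=3, y=5) -> (x=2, y=5) -> (x=2, y=6) -> (x=2, y=7)

Answer: Shortest path length: 7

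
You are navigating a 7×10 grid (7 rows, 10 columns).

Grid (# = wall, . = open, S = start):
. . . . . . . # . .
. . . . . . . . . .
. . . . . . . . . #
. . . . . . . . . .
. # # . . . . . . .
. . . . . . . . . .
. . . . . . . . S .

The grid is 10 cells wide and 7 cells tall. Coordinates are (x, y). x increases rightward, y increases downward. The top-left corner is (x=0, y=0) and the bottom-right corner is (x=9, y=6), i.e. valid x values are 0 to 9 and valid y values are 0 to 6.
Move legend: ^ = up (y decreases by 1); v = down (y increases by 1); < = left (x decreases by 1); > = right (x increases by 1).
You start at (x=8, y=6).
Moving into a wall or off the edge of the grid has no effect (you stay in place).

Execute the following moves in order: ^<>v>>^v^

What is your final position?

Answer: Final position: (x=9, y=5)

Derivation:
Start: (x=8, y=6)
  ^ (up): (x=8, y=6) -> (x=8, y=5)
  < (left): (x=8, y=5) -> (x=7, y=5)
  > (right): (x=7, y=5) -> (x=8, y=5)
  v (down): (x=8, y=5) -> (x=8, y=6)
  > (right): (x=8, y=6) -> (x=9, y=6)
  > (right): blocked, stay at (x=9, y=6)
  ^ (up): (x=9, y=6) -> (x=9, y=5)
  v (down): (x=9, y=5) -> (x=9, y=6)
  ^ (up): (x=9, y=6) -> (x=9, y=5)
Final: (x=9, y=5)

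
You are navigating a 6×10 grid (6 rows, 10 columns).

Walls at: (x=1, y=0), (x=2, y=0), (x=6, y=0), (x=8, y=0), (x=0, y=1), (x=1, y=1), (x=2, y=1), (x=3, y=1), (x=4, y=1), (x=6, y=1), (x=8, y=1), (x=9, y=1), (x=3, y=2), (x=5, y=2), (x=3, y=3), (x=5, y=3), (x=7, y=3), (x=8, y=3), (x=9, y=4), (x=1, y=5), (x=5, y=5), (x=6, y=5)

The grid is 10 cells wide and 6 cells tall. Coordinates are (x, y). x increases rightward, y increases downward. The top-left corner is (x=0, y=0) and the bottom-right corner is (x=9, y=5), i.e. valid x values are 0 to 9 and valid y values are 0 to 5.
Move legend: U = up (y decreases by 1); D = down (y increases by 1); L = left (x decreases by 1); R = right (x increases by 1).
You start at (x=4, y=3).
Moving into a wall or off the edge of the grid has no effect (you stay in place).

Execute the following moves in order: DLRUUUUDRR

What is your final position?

Answer: Final position: (x=4, y=3)

Derivation:
Start: (x=4, y=3)
  D (down): (x=4, y=3) -> (x=4, y=4)
  L (left): (x=4, y=4) -> (x=3, y=4)
  R (right): (x=3, y=4) -> (x=4, y=4)
  U (up): (x=4, y=4) -> (x=4, y=3)
  U (up): (x=4, y=3) -> (x=4, y=2)
  U (up): blocked, stay at (x=4, y=2)
  U (up): blocked, stay at (x=4, y=2)
  D (down): (x=4, y=2) -> (x=4, y=3)
  R (right): blocked, stay at (x=4, y=3)
  R (right): blocked, stay at (x=4, y=3)
Final: (x=4, y=3)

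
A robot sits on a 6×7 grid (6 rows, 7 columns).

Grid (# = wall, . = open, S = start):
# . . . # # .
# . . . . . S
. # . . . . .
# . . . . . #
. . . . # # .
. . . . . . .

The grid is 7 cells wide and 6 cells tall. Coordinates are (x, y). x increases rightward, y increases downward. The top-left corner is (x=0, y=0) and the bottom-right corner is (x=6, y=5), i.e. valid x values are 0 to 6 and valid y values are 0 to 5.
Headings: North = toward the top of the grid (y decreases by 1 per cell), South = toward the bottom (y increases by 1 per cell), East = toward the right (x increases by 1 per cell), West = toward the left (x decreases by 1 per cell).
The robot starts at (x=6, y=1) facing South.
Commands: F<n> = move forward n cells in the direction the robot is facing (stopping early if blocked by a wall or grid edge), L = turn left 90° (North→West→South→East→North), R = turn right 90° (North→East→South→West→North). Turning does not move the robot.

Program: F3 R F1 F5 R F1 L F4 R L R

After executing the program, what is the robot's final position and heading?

Start: (x=6, y=1), facing South
  F3: move forward 1/3 (blocked), now at (x=6, y=2)
  R: turn right, now facing West
  F1: move forward 1, now at (x=5, y=2)
  F5: move forward 3/5 (blocked), now at (x=2, y=2)
  R: turn right, now facing North
  F1: move forward 1, now at (x=2, y=1)
  L: turn left, now facing West
  F4: move forward 1/4 (blocked), now at (x=1, y=1)
  R: turn right, now facing North
  L: turn left, now facing West
  R: turn right, now facing North
Final: (x=1, y=1), facing North

Answer: Final position: (x=1, y=1), facing North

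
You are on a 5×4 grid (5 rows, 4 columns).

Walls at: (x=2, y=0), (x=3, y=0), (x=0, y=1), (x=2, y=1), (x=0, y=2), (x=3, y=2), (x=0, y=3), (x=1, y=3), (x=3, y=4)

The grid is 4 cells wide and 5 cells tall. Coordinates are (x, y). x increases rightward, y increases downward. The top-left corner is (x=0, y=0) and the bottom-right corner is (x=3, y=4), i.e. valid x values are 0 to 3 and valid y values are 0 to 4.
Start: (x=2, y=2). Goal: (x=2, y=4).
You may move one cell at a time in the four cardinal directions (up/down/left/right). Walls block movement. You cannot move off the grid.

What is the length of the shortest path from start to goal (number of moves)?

BFS from (x=2, y=2) until reaching (x=2, y=4):
  Distance 0: (x=2, y=2)
  Distance 1: (x=1, y=2), (x=2, y=3)
  Distance 2: (x=1, y=1), (x=3, y=3), (x=2, y=4)  <- goal reached here
One shortest path (2 moves): (x=2, y=2) -> (x=2, y=3) -> (x=2, y=4)

Answer: Shortest path length: 2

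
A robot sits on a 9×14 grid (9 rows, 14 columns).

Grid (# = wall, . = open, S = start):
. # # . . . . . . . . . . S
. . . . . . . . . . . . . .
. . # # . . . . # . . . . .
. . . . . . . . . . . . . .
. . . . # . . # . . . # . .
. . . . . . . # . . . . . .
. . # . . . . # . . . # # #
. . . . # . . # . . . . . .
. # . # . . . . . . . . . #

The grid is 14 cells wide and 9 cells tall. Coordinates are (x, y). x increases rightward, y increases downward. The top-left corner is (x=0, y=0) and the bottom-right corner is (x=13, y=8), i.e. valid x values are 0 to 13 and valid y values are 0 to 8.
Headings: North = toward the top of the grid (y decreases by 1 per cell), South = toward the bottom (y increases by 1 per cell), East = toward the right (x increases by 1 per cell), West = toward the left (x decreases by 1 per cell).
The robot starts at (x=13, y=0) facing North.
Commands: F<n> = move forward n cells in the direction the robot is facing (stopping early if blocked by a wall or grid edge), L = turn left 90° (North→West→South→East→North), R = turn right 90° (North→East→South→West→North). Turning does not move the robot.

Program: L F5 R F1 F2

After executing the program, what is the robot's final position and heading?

Start: (x=13, y=0), facing North
  L: turn left, now facing West
  F5: move forward 5, now at (x=8, y=0)
  R: turn right, now facing North
  F1: move forward 0/1 (blocked), now at (x=8, y=0)
  F2: move forward 0/2 (blocked), now at (x=8, y=0)
Final: (x=8, y=0), facing North

Answer: Final position: (x=8, y=0), facing North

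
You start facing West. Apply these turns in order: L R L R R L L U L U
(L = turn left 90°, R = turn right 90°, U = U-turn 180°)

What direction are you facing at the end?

Start: West
  L (left (90° counter-clockwise)) -> South
  R (right (90° clockwise)) -> West
  L (left (90° counter-clockwise)) -> South
  R (right (90° clockwise)) -> West
  R (right (90° clockwise)) -> North
  L (left (90° counter-clockwise)) -> West
  L (left (90° counter-clockwise)) -> South
  U (U-turn (180°)) -> North
  L (left (90° counter-clockwise)) -> West
  U (U-turn (180°)) -> East
Final: East

Answer: Final heading: East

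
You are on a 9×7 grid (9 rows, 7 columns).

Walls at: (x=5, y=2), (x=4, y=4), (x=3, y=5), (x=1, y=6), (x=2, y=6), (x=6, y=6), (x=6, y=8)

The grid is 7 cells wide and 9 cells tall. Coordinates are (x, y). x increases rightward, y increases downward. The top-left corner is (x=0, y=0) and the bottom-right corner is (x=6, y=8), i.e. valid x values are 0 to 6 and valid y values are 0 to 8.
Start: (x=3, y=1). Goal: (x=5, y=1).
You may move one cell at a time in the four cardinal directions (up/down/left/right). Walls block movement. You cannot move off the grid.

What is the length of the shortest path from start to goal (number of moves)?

Answer: Shortest path length: 2

Derivation:
BFS from (x=3, y=1) until reaching (x=5, y=1):
  Distance 0: (x=3, y=1)
  Distance 1: (x=3, y=0), (x=2, y=1), (x=4, y=1), (x=3, y=2)
  Distance 2: (x=2, y=0), (x=4, y=0), (x=1, y=1), (x=5, y=1), (x=2, y=2), (x=4, y=2), (x=3, y=3)  <- goal reached here
One shortest path (2 moves): (x=3, y=1) -> (x=4, y=1) -> (x=5, y=1)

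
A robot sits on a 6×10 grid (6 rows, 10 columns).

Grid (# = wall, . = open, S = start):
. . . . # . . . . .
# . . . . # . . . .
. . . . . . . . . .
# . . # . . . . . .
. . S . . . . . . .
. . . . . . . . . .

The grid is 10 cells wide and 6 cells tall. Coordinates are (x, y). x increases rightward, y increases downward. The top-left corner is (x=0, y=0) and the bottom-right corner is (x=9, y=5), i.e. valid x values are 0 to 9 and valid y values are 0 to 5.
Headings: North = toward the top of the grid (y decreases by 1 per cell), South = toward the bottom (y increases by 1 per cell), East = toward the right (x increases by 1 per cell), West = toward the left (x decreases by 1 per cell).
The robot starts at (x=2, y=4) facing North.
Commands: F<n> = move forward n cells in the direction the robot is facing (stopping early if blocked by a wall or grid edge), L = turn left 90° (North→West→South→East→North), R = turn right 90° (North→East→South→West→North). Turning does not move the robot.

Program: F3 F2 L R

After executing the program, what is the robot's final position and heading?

Start: (x=2, y=4), facing North
  F3: move forward 3, now at (x=2, y=1)
  F2: move forward 1/2 (blocked), now at (x=2, y=0)
  L: turn left, now facing West
  R: turn right, now facing North
Final: (x=2, y=0), facing North

Answer: Final position: (x=2, y=0), facing North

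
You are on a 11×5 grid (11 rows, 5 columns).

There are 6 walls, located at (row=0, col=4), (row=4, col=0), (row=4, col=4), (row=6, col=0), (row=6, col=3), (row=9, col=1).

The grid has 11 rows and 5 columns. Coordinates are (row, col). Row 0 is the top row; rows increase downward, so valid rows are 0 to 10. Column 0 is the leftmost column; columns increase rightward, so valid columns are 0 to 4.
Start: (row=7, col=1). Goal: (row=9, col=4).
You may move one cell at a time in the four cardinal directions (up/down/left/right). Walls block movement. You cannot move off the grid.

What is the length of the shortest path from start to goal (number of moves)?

BFS from (row=7, col=1) until reaching (row=9, col=4):
  Distance 0: (row=7, col=1)
  Distance 1: (row=6, col=1), (row=7, col=0), (row=7, col=2), (row=8, col=1)
  Distance 2: (row=5, col=1), (row=6, col=2), (row=7, col=3), (row=8, col=0), (row=8, col=2)
  Distance 3: (row=4, col=1), (row=5, col=0), (row=5, col=2), (row=7, col=4), (row=8, col=3), (row=9, col=0), (row=9, col=2)
  Distance 4: (row=3, col=1), (row=4, col=2), (row=5, col=3), (row=6, col=4), (row=8, col=4), (row=9, col=3), (row=10, col=0), (row=10, col=2)
  Distance 5: (row=2, col=1), (row=3, col=0), (row=3, col=2), (row=4, col=3), (row=5, col=4), (row=9, col=4), (row=10, col=1), (row=10, col=3)  <- goal reached here
One shortest path (5 moves): (row=7, col=1) -> (row=7, col=2) -> (row=7, col=3) -> (row=7, col=4) -> (row=8, col=4) -> (row=9, col=4)

Answer: Shortest path length: 5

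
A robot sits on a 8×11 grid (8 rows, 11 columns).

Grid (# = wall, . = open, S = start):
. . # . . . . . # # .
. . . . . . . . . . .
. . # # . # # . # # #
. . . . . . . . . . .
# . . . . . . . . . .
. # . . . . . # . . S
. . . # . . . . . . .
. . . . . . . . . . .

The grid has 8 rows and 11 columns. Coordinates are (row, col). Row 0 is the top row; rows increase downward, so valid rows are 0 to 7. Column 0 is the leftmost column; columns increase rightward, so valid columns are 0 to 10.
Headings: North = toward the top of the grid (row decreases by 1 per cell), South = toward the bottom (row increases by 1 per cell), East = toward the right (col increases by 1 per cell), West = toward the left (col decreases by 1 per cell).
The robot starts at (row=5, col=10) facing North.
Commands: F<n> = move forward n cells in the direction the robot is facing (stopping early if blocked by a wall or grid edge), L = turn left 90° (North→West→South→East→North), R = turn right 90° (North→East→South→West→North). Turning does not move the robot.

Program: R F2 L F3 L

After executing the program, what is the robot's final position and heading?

Answer: Final position: (row=3, col=10), facing West

Derivation:
Start: (row=5, col=10), facing North
  R: turn right, now facing East
  F2: move forward 0/2 (blocked), now at (row=5, col=10)
  L: turn left, now facing North
  F3: move forward 2/3 (blocked), now at (row=3, col=10)
  L: turn left, now facing West
Final: (row=3, col=10), facing West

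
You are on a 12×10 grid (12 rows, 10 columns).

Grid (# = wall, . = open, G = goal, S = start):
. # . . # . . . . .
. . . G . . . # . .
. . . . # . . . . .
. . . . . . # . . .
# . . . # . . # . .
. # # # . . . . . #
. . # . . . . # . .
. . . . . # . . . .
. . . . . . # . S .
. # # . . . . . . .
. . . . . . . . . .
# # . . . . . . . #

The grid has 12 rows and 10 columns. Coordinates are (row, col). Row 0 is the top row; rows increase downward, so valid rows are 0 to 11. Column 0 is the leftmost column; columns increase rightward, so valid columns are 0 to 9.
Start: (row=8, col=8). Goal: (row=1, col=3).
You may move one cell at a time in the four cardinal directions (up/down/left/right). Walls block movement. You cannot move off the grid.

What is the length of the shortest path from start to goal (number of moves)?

BFS from (row=8, col=8) until reaching (row=1, col=3):
  Distance 0: (row=8, col=8)
  Distance 1: (row=7, col=8), (row=8, col=7), (row=8, col=9), (row=9, col=8)
  Distance 2: (row=6, col=8), (row=7, col=7), (row=7, col=9), (row=9, col=7), (row=9, col=9), (row=10, col=8)
  Distance 3: (row=5, col=8), (row=6, col=9), (row=7, col=6), (row=9, col=6), (row=10, col=7), (row=10, col=9), (row=11, col=8)
  Distance 4: (row=4, col=8), (row=5, col=7), (row=6, col=6), (row=9, col=5), (row=10, col=6), (row=11, col=7)
  Distance 5: (row=3, col=8), (row=4, col=9), (row=5, col=6), (row=6, col=5), (row=8, col=5), (row=9, col=4), (row=10, col=5), (row=11, col=6)
  Distance 6: (row=2, col=8), (row=3, col=7), (row=3, col=9), (row=4, col=6), (row=5, col=5), (row=6, col=4), (row=8, col=4), (row=9, col=3), (row=10, col=4), (row=11, col=5)
  Distance 7: (row=1, col=8), (row=2, col=7), (row=2, col=9), (row=4, col=5), (row=5, col=4), (row=6, col=3), (row=7, col=4), (row=8, col=3), (row=10, col=3), (row=11, col=4)
  Distance 8: (row=0, col=8), (row=1, col=9), (row=2, col=6), (row=3, col=5), (row=7, col=3), (row=8, col=2), (row=10, col=2), (row=11, col=3)
  Distance 9: (row=0, col=7), (row=0, col=9), (row=1, col=6), (row=2, col=5), (row=3, col=4), (row=7, col=2), (row=8, col=1), (row=10, col=1), (row=11, col=2)
  Distance 10: (row=0, col=6), (row=1, col=5), (row=3, col=3), (row=7, col=1), (row=8, col=0), (row=10, col=0)
  Distance 11: (row=0, col=5), (row=1, col=4), (row=2, col=3), (row=3, col=2), (row=4, col=3), (row=6, col=1), (row=7, col=0), (row=9, col=0)
  Distance 12: (row=1, col=3), (row=2, col=2), (row=3, col=1), (row=4, col=2), (row=6, col=0)  <- goal reached here
One shortest path (12 moves): (row=8, col=8) -> (row=8, col=7) -> (row=7, col=7) -> (row=7, col=6) -> (row=6, col=6) -> (row=6, col=5) -> (row=5, col=5) -> (row=4, col=5) -> (row=3, col=5) -> (row=3, col=4) -> (row=3, col=3) -> (row=2, col=3) -> (row=1, col=3)

Answer: Shortest path length: 12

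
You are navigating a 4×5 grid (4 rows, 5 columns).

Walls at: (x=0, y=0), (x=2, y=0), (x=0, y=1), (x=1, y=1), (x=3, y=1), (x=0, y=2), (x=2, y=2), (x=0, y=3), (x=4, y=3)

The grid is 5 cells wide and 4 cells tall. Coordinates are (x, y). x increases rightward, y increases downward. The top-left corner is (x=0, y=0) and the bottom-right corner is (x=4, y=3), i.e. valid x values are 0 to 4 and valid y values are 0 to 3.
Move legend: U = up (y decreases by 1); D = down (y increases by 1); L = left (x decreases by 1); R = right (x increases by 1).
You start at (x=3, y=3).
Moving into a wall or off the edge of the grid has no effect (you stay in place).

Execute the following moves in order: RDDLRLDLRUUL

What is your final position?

Start: (x=3, y=3)
  R (right): blocked, stay at (x=3, y=3)
  D (down): blocked, stay at (x=3, y=3)
  D (down): blocked, stay at (x=3, y=3)
  L (left): (x=3, y=3) -> (x=2, y=3)
  R (right): (x=2, y=3) -> (x=3, y=3)
  L (left): (x=3, y=3) -> (x=2, y=3)
  D (down): blocked, stay at (x=2, y=3)
  L (left): (x=2, y=3) -> (x=1, y=3)
  R (right): (x=1, y=3) -> (x=2, y=3)
  U (up): blocked, stay at (x=2, y=3)
  U (up): blocked, stay at (x=2, y=3)
  L (left): (x=2, y=3) -> (x=1, y=3)
Final: (x=1, y=3)

Answer: Final position: (x=1, y=3)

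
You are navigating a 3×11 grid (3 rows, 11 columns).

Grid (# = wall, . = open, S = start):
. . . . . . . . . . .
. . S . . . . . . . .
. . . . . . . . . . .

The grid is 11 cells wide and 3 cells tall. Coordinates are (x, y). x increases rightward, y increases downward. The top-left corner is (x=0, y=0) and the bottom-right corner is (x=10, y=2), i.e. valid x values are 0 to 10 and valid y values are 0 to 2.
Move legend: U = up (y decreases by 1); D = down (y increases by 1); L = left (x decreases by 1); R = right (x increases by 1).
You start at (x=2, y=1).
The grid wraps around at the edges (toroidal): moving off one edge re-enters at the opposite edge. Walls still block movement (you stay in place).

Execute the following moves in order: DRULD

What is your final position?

Answer: Final position: (x=2, y=2)

Derivation:
Start: (x=2, y=1)
  D (down): (x=2, y=1) -> (x=2, y=2)
  R (right): (x=2, y=2) -> (x=3, y=2)
  U (up): (x=3, y=2) -> (x=3, y=1)
  L (left): (x=3, y=1) -> (x=2, y=1)
  D (down): (x=2, y=1) -> (x=2, y=2)
Final: (x=2, y=2)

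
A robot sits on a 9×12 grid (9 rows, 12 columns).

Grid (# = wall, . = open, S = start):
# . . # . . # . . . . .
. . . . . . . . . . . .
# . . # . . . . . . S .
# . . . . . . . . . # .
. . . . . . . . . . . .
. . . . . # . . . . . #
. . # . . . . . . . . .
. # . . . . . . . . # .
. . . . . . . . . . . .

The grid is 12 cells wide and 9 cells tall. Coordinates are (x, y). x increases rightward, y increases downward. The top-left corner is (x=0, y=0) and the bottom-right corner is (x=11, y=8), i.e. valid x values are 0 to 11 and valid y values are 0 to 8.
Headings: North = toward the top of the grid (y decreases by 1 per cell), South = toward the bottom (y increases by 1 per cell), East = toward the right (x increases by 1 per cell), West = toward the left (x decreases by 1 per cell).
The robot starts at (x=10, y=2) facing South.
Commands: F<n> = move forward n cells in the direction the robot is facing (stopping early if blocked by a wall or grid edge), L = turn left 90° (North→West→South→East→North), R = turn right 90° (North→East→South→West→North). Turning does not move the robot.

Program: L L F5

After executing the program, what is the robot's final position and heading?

Start: (x=10, y=2), facing South
  L: turn left, now facing East
  L: turn left, now facing North
  F5: move forward 2/5 (blocked), now at (x=10, y=0)
Final: (x=10, y=0), facing North

Answer: Final position: (x=10, y=0), facing North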